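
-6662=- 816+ - 5846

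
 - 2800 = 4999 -7799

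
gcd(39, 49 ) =1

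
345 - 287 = 58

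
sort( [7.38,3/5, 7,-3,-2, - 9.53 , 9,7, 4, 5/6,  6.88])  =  [ - 9.53, - 3, - 2,  3/5,5/6 , 4, 6.88,7, 7, 7.38, 9 ] 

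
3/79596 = 1/26532  =  0.00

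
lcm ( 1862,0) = 0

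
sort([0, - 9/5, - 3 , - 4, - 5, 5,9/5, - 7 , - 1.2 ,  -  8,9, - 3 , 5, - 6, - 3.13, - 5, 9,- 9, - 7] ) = [ - 9,-8,  -  7 , - 7, - 6, - 5 , - 5, - 4,-3.13 , - 3, - 3, - 9/5, - 1.2, 0 , 9/5,5, 5,9,9] 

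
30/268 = 15/134= 0.11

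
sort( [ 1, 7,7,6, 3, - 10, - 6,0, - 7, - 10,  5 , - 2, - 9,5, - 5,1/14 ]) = [ - 10, - 10, - 9, - 7 , - 6, - 5, - 2,0,1/14,1,  3, 5, 5, 6,7,7 ]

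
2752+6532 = 9284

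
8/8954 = 4/4477=0.00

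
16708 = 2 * 8354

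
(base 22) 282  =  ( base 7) 3225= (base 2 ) 10001111010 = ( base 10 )1146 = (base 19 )336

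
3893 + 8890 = 12783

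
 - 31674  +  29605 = -2069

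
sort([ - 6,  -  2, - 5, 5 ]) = [-6, - 5, -2, 5] 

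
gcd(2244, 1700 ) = 68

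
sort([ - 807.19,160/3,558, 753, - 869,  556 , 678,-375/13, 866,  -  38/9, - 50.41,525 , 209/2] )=[ - 869 ,-807.19, - 50.41, - 375/13,-38/9,160/3, 209/2 , 525, 556,  558, 678  ,  753,866 ] 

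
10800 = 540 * 20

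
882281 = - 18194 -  - 900475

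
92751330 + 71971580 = 164722910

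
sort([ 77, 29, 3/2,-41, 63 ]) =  [ - 41, 3/2,29, 63,77]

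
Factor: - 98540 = -2^2 * 5^1*13^1 *379^1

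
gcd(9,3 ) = 3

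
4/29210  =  2/14605 = 0.00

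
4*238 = 952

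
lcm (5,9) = 45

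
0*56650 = 0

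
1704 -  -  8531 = 10235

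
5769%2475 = 819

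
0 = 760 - 760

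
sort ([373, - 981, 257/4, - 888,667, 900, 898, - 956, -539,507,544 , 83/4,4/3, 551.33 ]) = [ - 981,-956,-888,  -  539, 4/3, 83/4, 257/4, 373 , 507,544, 551.33,  667, 898, 900] 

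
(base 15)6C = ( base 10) 102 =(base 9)123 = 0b1100110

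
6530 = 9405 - 2875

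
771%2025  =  771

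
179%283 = 179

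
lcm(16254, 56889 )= 113778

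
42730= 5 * 8546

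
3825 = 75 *51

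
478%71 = 52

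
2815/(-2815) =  - 1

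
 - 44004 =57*( - 772 )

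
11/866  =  11/866 = 0.01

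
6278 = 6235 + 43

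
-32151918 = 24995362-57147280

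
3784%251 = 19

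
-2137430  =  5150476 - 7287906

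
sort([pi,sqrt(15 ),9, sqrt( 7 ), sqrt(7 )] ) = [ sqrt(7 ),sqrt(7),pi, sqrt(15), 9]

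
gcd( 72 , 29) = 1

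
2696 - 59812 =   -  57116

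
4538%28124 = 4538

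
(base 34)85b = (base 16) 24D5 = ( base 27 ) CP6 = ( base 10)9429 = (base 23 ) HIM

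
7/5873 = 1/839 = 0.00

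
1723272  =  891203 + 832069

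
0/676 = 0 = 0.00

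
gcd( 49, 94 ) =1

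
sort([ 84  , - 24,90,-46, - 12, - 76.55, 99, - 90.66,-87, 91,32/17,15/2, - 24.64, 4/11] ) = [ - 90.66,  -  87,  -  76.55,- 46, - 24.64, - 24, - 12,4/11,32/17,15/2,84, 90,91,  99 ]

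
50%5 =0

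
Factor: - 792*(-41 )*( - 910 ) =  - 29549520 =-2^4*3^2*5^1*7^1*11^1 * 13^1*41^1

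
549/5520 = 183/1840 = 0.10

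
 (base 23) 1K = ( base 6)111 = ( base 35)18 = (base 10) 43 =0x2B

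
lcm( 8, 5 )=40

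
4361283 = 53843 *81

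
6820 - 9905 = - 3085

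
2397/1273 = 1  +  1124/1273 = 1.88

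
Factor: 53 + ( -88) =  - 5^1 * 7^1 = - 35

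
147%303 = 147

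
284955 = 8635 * 33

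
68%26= 16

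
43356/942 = 46 + 4/157 = 46.03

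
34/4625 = 34/4625 = 0.01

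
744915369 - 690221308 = 54694061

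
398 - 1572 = - 1174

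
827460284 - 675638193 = 151822091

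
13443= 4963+8480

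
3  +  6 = 9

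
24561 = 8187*3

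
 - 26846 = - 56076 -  - 29230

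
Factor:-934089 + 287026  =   - 647063  =  -31^1 * 20873^1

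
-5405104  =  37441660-42846764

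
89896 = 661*136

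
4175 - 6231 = - 2056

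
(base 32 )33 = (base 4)1203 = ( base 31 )36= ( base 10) 99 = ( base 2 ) 1100011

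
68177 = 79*863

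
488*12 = 5856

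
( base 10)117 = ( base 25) 4H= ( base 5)432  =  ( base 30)3r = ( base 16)75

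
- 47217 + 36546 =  - 10671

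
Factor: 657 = 3^2*73^1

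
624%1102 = 624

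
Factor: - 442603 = -7^1*53^1*1193^1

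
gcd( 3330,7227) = 9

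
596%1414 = 596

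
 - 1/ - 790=1/790 = 0.00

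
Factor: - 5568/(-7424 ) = 2^( - 2 ) * 3^1= 3/4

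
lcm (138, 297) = 13662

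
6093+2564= 8657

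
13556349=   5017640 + 8538709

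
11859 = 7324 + 4535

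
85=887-802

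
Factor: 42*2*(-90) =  - 7560 = - 2^3*3^3 * 5^1*7^1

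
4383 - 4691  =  - 308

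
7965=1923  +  6042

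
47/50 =47/50=0.94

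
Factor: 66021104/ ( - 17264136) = - 8252638/2158017 = - 2^1*3^ ( - 1)*293^1*431^(  -  1)*1669^( - 1)*14083^1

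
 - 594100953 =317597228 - 911698181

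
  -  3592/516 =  - 7 + 5/129 = -6.96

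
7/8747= 7/8747 = 0.00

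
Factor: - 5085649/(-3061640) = 2^( - 3 )*5^( - 1 )*76541^ ( -1 )*5085649^1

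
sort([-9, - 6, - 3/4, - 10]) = [-10,  -  9, - 6, - 3/4] 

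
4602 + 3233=7835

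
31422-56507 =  - 25085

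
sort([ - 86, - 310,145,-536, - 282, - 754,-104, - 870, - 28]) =[-870,-754, - 536, - 310, - 282, - 104, - 86,  -  28, 145]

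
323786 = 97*3338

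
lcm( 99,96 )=3168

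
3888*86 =334368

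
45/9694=45/9694 = 0.00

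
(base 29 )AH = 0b100110011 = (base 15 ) 157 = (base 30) a7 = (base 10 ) 307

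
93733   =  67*1399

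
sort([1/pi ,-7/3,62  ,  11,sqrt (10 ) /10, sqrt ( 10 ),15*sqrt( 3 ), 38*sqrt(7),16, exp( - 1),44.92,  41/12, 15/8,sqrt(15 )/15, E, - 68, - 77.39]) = [ - 77.39, - 68, - 7/3,sqrt( 15) /15, sqrt( 10)/10, 1/pi, exp( - 1 ),15/8, E, sqrt(10),41/12,11,16, 15*sqrt(3 ),44.92,  62,38 *sqrt( 7 )]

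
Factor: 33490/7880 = 2^ ( - 2)*17^1 = 17/4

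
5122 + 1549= 6671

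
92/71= 1+21/71 =1.30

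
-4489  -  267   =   - 4756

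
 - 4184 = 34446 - 38630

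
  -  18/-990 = 1/55 = 0.02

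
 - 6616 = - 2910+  - 3706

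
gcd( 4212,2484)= 108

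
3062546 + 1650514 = 4713060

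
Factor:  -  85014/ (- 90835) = 2^1*3^2*5^( - 1 )*37^(-1 )*491^( - 1 ) * 4723^1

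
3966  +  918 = 4884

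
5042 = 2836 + 2206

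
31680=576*55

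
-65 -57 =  - 122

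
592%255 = 82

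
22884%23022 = 22884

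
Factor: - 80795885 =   -  5^1*19^1*29^1*29327^1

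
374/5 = 74 + 4/5  =  74.80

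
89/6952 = 89/6952 = 0.01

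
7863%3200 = 1463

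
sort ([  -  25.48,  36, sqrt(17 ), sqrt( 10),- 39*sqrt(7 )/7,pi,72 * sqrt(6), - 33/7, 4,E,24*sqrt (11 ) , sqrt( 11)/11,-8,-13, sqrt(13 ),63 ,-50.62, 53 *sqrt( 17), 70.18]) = [-50.62, - 25.48, - 39*sqrt( 7)/7,-13, - 8, - 33/7, sqrt(11 )/11, E, pi, sqrt(10), sqrt(13), 4,sqrt(17 ), 36, 63, 70.18, 24*sqrt( 11 ),72*sqrt (6 ) , 53*sqrt(17)] 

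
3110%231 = 107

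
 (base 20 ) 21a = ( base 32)pu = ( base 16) 33E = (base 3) 1010202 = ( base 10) 830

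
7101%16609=7101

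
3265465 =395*8267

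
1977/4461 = 659/1487= 0.44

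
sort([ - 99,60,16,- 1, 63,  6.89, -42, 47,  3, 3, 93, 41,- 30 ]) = [- 99, - 42 ,  -  30,-1, 3,  3,  6.89,  16,41,47, 60, 63, 93 ]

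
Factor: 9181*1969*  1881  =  3^2*11^2*19^1 * 179^1*  9181^1 = 34003568709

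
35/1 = 35 =35.00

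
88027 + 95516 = 183543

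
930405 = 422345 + 508060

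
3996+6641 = 10637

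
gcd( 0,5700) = 5700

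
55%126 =55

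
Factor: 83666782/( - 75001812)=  - 2^( - 1) * 3^ ( - 1) * 37^ ( - 1) * 113^1 * 251^ ( - 1) *673^ ( - 1) * 370207^1 = - 41833391/37500906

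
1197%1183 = 14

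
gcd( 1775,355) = 355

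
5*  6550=32750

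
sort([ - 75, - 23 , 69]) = [ - 75, - 23,69]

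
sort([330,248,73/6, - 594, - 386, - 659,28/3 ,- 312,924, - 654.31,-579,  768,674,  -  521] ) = [ - 659, - 654.31, - 594,- 579, - 521, - 386, - 312,  28/3,  73/6,248, 330,674,768, 924]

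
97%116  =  97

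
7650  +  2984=10634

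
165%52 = 9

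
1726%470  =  316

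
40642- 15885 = 24757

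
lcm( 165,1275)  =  14025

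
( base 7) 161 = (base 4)1130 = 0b1011100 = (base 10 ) 92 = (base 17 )57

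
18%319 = 18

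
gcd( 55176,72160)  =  88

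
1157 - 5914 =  - 4757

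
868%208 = 36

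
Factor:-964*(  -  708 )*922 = 629276064   =  2^5 * 3^1*59^1 * 241^1 * 461^1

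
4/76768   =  1/19192 = 0.00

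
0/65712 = 0=0.00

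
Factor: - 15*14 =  - 2^1*3^1*5^1*7^1 = - 210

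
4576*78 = 356928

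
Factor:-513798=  - 2^1*3^1*19^1*4507^1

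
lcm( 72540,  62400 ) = 5803200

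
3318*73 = 242214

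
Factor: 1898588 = 2^2*474647^1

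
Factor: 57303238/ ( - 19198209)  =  -2^1 * 3^ ( - 1) * 41^ ( - 1) *127^( - 1)*1229^ (-1)*28651619^1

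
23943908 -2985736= 20958172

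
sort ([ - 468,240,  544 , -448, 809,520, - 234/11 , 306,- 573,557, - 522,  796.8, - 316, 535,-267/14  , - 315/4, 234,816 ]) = [ - 573, - 522, - 468,-448, - 316, - 315/4, - 234/11, - 267/14 , 234, 240, 306,520,535, 544,557,796.8,809,  816]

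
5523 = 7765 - 2242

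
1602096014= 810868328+791227686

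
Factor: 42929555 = 5^1*2659^1*3229^1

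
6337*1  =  6337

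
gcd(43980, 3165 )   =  15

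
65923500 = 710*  92850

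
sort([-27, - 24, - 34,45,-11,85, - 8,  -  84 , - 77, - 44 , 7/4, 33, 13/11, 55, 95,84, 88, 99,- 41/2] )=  [ - 84, - 77, - 44,  -  34, - 27, - 24, - 41/2,- 11, - 8, 13/11,7/4, 33,  45, 55,84, 85, 88,95 , 99 ] 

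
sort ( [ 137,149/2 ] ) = [149/2,137]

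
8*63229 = 505832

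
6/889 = 6/889 = 0.01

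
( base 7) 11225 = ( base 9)3828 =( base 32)2pd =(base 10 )2861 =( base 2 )101100101101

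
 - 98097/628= - 98097/628= -  156.21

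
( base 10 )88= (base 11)80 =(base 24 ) 3g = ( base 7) 154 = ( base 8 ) 130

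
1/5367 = 1/5367 = 0.00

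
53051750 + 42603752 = 95655502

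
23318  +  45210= 68528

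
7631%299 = 156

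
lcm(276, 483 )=1932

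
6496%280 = 56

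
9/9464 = 9/9464 =0.00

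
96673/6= 96673/6 = 16112.17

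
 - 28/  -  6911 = 28/6911 = 0.00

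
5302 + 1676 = 6978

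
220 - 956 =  - 736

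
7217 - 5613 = 1604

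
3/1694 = 3/1694 = 0.00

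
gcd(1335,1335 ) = 1335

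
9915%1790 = 965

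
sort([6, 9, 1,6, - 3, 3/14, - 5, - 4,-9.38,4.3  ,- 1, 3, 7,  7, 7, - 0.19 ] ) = [-9.38, - 5, - 4, - 3,- 1,  -  0.19, 3/14, 1,  3,4.3,6, 6 , 7, 7,7, 9 ] 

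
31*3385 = 104935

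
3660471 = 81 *45191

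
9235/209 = 9235/209 = 44.19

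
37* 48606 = 1798422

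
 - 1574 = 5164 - 6738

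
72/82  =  36/41= 0.88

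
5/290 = 1/58 = 0.02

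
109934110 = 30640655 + 79293455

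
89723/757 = 89723/757 = 118.52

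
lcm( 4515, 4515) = 4515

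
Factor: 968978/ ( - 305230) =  -484489/152615 = - 5^( - 1 )*131^(-1)*233^(  -  1)*484489^1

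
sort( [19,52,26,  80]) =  [ 19, 26 , 52, 80]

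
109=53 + 56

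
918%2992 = 918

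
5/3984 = 5/3984 =0.00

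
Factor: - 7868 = - 2^2 * 7^1*281^1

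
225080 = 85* 2648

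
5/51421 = 5/51421 = 0.00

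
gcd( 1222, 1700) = 2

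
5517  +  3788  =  9305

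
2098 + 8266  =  10364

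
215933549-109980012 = 105953537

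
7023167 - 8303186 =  - 1280019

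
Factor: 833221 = 17^1 * 23^1 *2131^1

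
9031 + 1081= 10112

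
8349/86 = 97 + 7/86 = 97.08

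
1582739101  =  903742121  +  678996980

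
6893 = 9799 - 2906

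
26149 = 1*26149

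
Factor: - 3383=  - 17^1*199^1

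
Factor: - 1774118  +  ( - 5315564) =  - 2^1*3544841^1  =  - 7089682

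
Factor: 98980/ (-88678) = -2^1*5^1* 7^2 * 439^( - 1)  =  - 490/439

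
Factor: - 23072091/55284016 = -2^( - 4) * 3^1 * 7^2*31^1*61^1*83^1 *3455251^( - 1) 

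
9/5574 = 3/1858 = 0.00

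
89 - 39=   50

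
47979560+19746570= 67726130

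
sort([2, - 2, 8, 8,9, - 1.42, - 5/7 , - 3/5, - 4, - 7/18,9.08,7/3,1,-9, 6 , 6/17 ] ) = [-9,- 4,-2, - 1.42, - 5/7,  -  3/5, - 7/18, 6/17,1,2, 7/3,6 , 8, 8, 9,9.08]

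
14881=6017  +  8864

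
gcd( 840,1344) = 168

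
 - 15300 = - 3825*4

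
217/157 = 217/157 = 1.38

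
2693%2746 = 2693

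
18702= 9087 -  -  9615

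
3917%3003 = 914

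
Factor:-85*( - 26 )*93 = 205530 = 2^1*3^1 * 5^1 * 13^1*17^1*31^1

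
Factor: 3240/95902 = 2^2*3^4* 5^1*47951^(-1 ) = 1620/47951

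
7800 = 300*26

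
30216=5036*6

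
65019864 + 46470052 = 111489916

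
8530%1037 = 234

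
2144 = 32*67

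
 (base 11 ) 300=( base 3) 111110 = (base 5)2423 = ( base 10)363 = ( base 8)553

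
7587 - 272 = 7315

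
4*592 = 2368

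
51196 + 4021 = 55217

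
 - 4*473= - 1892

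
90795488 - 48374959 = 42420529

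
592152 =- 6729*(- 88 ) 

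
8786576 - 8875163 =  -88587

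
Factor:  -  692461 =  - 7^1*11^1*17^1*23^2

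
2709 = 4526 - 1817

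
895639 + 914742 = 1810381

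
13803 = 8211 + 5592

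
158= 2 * 79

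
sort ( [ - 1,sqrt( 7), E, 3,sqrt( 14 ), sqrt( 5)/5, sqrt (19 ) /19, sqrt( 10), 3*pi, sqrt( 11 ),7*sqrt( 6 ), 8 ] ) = [ - 1,sqrt( 19 ) /19, sqrt( 5 )/5, sqrt(7 ), E, 3,sqrt( 10 ), sqrt( 11 ), sqrt(14), 8, 3*pi,  7*sqrt( 6) ]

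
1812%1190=622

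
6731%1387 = 1183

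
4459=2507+1952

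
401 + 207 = 608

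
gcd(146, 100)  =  2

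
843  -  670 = 173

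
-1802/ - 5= 360 + 2/5= 360.40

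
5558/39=142 + 20/39 = 142.51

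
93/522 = 31/174 =0.18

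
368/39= 9 + 17/39=9.44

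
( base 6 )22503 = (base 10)3207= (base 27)4al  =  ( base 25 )537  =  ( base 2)110010000111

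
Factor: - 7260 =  - 2^2 *3^1 * 5^1* 11^2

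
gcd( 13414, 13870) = 38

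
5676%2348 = 980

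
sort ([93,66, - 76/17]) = [ - 76/17,66, 93 ] 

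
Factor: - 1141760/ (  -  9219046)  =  2^9*5^1 *223^1*4609523^( - 1)= 570880/4609523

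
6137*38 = 233206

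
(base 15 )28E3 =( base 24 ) F53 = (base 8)21073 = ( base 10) 8763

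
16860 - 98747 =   -  81887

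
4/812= 1/203 = 0.00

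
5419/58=93 + 25/58=93.43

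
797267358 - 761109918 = 36157440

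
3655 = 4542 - 887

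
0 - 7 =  - 7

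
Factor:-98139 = - 3^1*32713^1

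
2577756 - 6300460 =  - 3722704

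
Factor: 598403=13^1*191^1*241^1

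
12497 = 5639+6858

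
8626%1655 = 351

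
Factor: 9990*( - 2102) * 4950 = -103944951000 = -  2^3*3^5 * 5^3*11^1 * 37^1*1051^1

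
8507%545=332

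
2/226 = 1/113=0.01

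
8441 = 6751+1690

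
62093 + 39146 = 101239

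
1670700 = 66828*25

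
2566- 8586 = - 6020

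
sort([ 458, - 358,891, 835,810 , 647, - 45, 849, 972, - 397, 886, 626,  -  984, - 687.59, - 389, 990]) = [-984, - 687.59, - 397, - 389, - 358, - 45, 458, 626, 647 , 810, 835,849,  886,891, 972,990 ]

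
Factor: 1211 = 7^1*173^1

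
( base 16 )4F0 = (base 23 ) 28m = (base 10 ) 1264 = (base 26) 1MG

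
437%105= 17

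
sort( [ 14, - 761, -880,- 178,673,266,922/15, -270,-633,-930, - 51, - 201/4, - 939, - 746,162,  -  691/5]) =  [-939 ,-930,-880, - 761 , - 746,  -  633,-270,  -  178,-691/5,-51  , - 201/4, 14,922/15,162,266,673]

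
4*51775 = 207100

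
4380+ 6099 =10479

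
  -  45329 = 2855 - 48184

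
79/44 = 79/44 =1.80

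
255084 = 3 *85028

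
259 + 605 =864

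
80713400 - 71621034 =9092366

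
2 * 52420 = 104840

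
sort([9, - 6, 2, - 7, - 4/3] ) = [ - 7, - 6,-4/3,2,  9]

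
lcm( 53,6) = 318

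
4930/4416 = 2465/2208 = 1.12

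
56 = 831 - 775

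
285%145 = 140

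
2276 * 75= 170700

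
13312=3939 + 9373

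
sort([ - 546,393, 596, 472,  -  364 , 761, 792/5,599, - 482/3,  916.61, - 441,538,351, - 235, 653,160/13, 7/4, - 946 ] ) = [ - 946 , - 546, - 441, - 364, - 235, - 482/3, 7/4,  160/13,792/5, 351,393,  472, 538,596, 599, 653,761 , 916.61 ]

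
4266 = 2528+1738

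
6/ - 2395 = - 1 + 2389/2395 = - 0.00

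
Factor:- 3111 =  - 3^1*17^1*61^1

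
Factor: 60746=2^1*7^1*4339^1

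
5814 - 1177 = 4637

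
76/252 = 19/63 = 0.30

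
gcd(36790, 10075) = 65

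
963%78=27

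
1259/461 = 2+337/461=2.73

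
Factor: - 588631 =-588631^1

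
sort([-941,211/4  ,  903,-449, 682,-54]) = [ - 941, - 449, - 54, 211/4,682,903] 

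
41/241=41/241= 0.17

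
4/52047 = 4/52047= 0.00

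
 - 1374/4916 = -687/2458 =- 0.28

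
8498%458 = 254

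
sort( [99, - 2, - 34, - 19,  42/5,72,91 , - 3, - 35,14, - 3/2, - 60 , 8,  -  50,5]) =[ - 60, - 50, - 35, - 34,  -  19 ,  -  3, - 2, - 3/2,5, 8,42/5,14 , 72,91,99 ] 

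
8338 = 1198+7140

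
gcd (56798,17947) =1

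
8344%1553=579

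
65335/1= 65335=65335.00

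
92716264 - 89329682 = 3386582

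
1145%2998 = 1145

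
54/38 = 1+ 8/19 = 1.42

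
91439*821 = 75071419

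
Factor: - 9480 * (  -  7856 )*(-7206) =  -2^8 * 3^2 * 5^1 * 79^1*491^1  *  1201^1=- 536665985280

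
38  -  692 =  - 654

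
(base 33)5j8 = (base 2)1011111000000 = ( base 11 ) 4628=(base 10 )6080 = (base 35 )4xp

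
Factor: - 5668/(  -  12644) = 13/29 = 13^1*29^(-1)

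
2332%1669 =663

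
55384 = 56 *989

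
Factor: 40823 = 40823^1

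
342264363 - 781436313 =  - 439171950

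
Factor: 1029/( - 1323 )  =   - 3^( - 2)*7^1 = -  7/9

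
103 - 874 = - 771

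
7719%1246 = 243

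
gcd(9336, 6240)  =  24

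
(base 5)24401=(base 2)11100111011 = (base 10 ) 1851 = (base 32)1PR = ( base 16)73B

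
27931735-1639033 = 26292702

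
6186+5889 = 12075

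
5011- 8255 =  -3244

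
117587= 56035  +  61552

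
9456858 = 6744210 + 2712648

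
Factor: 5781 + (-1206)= 3^1*5^2*61^1 = 4575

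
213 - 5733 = -5520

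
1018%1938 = 1018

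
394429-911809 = -517380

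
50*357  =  17850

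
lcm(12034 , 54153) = 108306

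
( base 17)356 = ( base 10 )958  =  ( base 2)1110111110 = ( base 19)2C8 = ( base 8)1676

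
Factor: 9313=67^1*139^1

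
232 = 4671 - 4439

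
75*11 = 825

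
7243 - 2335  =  4908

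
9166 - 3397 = 5769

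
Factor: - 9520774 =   -  2^1*41^1*116107^1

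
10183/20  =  10183/20  =  509.15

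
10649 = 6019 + 4630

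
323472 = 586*552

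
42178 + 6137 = 48315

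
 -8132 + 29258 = 21126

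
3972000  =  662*6000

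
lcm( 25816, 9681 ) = 77448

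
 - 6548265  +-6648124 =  - 13196389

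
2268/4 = 567  =  567.00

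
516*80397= 41484852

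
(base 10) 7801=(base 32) 7jp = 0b1111001111001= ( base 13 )3721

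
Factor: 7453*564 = 4203492 = 2^2 * 3^1*29^1*47^1*257^1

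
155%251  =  155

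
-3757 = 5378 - 9135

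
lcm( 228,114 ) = 228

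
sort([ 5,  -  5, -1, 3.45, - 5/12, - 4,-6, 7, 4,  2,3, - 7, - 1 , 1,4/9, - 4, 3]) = [-7, - 6,-5, - 4 , - 4,-1, - 1,-5/12,4/9,1,2,  3, 3,3.45 , 4,5,7] 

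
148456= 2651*56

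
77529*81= 6279849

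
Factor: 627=3^1*11^1*19^1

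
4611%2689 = 1922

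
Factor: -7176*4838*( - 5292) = 2^6*3^4*7^2* 13^1*23^1*41^1*59^1= 183724946496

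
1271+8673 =9944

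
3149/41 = 3149/41 = 76.80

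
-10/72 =  -  5/36 = - 0.14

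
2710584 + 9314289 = 12024873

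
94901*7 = 664307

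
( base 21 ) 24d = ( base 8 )1723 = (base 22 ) 20b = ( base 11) 810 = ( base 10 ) 979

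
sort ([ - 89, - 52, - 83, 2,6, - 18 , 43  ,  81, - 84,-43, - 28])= [ - 89, - 84,-83, - 52,-43, - 28, - 18, 2, 6 , 43,81]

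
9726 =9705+21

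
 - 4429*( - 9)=39861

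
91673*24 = 2200152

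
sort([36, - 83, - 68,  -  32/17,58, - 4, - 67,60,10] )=[ - 83, - 68, -67,-4, -32/17,10, 36,58, 60 ]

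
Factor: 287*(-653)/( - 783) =3^( - 3)*7^1 * 29^(-1)*41^1*653^1  =  187411/783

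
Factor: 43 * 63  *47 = 3^2*7^1*43^1*47^1 = 127323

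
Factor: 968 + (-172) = 2^2*199^1 = 796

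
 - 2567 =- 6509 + 3942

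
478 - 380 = 98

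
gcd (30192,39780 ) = 204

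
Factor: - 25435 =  -5^1*5087^1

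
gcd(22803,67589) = 1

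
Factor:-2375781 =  - 3^1 * 791927^1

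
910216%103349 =83424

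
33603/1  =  33603 = 33603.00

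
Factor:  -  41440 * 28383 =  - 1176191520 = - 2^5 *3^1*5^1*7^1*37^1*9461^1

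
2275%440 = 75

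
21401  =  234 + 21167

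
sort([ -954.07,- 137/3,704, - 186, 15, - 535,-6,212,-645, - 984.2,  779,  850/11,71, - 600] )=[ - 984.2, - 954.07,  -  645, - 600, - 535, - 186, - 137/3, - 6 , 15, 71, 850/11,  212,704,  779 ] 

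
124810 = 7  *17830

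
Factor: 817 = 19^1 * 43^1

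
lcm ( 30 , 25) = 150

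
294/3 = 98 = 98.00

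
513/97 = 513/97 = 5.29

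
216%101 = 14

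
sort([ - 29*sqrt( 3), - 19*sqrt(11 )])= [ -19*sqrt(11) , - 29*sqrt(3 ) ]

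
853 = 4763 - 3910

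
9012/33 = 273 +1/11= 273.09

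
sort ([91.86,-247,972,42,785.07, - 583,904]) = [ - 583,  -  247,42,91.86, 785.07,904,972]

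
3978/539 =3978/539 =7.38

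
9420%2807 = 999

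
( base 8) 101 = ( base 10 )65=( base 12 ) 55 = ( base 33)1W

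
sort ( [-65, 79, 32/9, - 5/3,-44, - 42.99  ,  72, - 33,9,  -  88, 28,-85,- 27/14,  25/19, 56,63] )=[ - 88, - 85,-65, - 44, - 42.99, - 33,-27/14, - 5/3,  25/19,32/9,  9,28,  56,63,72,79]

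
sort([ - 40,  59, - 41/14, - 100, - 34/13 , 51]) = [ - 100,-40, - 41/14, - 34/13,51,59]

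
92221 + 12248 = 104469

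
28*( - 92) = -2576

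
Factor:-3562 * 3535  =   - 12591670 = - 2^1 * 5^1*7^1*13^1 * 101^1 * 137^1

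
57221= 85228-28007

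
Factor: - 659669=  -  659669^1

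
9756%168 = 12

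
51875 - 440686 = -388811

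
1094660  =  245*4468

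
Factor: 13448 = 2^3 * 41^2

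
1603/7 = 229 = 229.00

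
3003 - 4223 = - 1220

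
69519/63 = 1103+10/21 =1103.48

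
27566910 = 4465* 6174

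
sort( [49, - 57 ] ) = [-57, 49 ] 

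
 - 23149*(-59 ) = 1365791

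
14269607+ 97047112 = 111316719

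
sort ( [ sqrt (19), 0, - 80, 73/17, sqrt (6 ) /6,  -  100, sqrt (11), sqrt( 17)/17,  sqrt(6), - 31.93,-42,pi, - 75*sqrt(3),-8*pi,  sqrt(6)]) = [  -  75 *sqrt( 3), - 100 , - 80, - 42,-31.93, - 8*pi, 0, sqrt(17 ) /17,sqrt(6 )/6,sqrt(6 ),sqrt( 6), pi,sqrt( 11) , 73/17,sqrt( 19 ) ]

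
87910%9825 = 9310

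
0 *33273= 0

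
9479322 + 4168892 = 13648214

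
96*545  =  52320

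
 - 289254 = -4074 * 71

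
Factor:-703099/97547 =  - 193^1*3643^1*97547^( - 1) 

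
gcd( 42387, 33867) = 213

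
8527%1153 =456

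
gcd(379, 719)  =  1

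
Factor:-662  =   - 2^1*331^1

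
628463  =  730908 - 102445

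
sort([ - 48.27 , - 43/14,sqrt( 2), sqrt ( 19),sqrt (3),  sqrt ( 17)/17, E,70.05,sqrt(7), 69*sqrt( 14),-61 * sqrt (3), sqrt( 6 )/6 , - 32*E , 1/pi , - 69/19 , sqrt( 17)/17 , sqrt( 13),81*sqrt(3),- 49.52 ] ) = [ - 61*sqrt (3), - 32*E, - 49.52, - 48.27 ,  -  69/19,  -  43/14,sqrt (17 ) /17, sqrt(17)/17, 1/pi,sqrt( 6 ) /6 , sqrt( 2 ),sqrt ( 3),  sqrt(7 ),E, sqrt(13 ), sqrt( 19 ), 70.05 , 81*sqrt(3),69*sqrt( 14) ]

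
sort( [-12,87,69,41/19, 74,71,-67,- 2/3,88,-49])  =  [ - 67, - 49, - 12,  -  2/3,  41/19, 69,71,74,87, 88 ] 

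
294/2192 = 147/1096 = 0.13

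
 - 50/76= - 25/38  =  - 0.66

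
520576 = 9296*56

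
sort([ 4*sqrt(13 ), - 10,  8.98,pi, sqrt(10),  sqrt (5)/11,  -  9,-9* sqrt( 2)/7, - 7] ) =[-10, - 9, - 7, - 9 * sqrt( 2) /7, sqrt( 5 ) /11,pi,sqrt(10 ),8.98,4*sqrt( 13)]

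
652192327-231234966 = 420957361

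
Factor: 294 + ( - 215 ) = 79 = 79^1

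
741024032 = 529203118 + 211820914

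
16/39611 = 16/39611  =  0.00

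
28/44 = 7/11 = 0.64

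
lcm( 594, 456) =45144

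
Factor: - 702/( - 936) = 3/4=2^( - 2)*3^1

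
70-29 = 41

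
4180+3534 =7714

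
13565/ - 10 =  - 2713/2 = -1356.50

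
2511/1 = 2511  =  2511.00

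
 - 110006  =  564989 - 674995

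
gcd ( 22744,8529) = 2843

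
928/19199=928/19199 = 0.05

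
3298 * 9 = 29682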